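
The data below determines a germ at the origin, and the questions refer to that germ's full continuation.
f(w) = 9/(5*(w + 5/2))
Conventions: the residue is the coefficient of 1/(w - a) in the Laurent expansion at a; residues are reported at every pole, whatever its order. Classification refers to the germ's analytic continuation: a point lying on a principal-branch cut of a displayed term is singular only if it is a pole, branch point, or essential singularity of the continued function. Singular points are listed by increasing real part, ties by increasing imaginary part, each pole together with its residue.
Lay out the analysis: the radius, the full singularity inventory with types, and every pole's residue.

Radius of convergence at 0: 5/2.
At -5/2: a pole of order 1; residue 9/5.

Denominator factor (w + 5/2): pole of order 1 at -5/2, modulus 5/2.
The radius of convergence is the smallest modulus among the singular points: 5/2.
At the order-1 pole -5/2 set g(w) = (w - (-5/2))*f(w) = 9/5.
Simple pole: residue = g(a) at a = -5/2, which is 9/5.


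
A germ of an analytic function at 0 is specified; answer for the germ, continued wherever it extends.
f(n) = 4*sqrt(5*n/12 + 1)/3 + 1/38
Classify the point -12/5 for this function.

The point is an algebraic (square-root) branch point.

The term (4/3)*sqrt(1 - n/(-12/5)) has argument 1 - -12/5/(-12/5) = 0 at -12/5: a square-root (algebraic, two-sheeted) branch point; the remaining terms are analytic or single-valued there.


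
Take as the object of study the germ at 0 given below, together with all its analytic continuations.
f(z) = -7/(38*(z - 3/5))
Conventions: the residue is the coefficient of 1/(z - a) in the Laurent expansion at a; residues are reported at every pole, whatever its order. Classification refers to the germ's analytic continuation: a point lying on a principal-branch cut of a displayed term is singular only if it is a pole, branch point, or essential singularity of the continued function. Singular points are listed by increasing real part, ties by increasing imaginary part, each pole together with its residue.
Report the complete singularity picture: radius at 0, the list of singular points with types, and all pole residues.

Denominator factor (z - 3/5): pole of order 1 at 3/5, modulus 3/5.
The radius of convergence is the smallest modulus among the singular points: 3/5.
At the order-1 pole 3/5 set g(z) = (z - (3/5))*f(z) = -7/38.
Simple pole: residue = g(a) at a = 3/5, which is -7/38.

Radius of convergence at 0: 3/5.
At 3/5: a pole of order 1; residue -7/38.


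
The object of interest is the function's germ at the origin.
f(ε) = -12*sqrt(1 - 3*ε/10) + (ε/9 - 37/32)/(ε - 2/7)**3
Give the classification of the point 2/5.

The point is a regular point.

Denominator factors: ε - 2/7 = 4/35 at ε = 2/5 — none vanishes.
Branch term sqrt(1 - ε/(10/3)): argument at 2/5 is 22/25, nonzero, so 2/5 is not its branch point (a point on a principal cut is still regular for the continued germ).
So the germ continues analytically to 2/5.


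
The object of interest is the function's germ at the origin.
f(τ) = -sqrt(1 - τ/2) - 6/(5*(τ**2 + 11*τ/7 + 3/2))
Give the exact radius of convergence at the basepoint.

Denominator factor (τ**2 + 11*τ/7 + 3/2): discriminant -173/49, complex-conjugate roots (-11/14) + ((1/14)*sqrt(173))*i and (-11/14) - ((1/14)*sqrt(173))*i; poles of order 1, moduli (1/2)*sqrt(6) and (1/2)*sqrt(6).
Branch term (-1)*sqrt(1 - τ/(2)): its argument vanishes at τ = 2, a square-root branch point, modulus 2.
The radius of convergence is the smallest modulus among the singular points: (1/2)*sqrt(6).

The radius of convergence is (1/2)*sqrt(6).


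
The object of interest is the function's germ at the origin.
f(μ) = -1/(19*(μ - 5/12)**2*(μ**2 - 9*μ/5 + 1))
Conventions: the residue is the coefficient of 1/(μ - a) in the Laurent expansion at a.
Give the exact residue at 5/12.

At the order-2 pole 5/12 set g(μ) = (μ - (5/12))^2*f(μ) = -1/(19*(μ**2 - 9*μ/5 + 1)).
Order-2 pole: residue = g'(a); g'(5/12) = -100224/353495, so the residue is -100224/353495.

The residue is -100224/353495.


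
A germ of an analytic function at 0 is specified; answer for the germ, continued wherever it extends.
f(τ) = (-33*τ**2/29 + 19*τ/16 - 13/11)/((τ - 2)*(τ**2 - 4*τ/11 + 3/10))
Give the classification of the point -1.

Denominator factors: τ**2 - 4*τ/11 + 3/10 = 183/110 at τ = -1; τ - 2 = -3 at τ = -1 — none vanishes.
So the germ continues analytically to -1.

The point is a regular point.


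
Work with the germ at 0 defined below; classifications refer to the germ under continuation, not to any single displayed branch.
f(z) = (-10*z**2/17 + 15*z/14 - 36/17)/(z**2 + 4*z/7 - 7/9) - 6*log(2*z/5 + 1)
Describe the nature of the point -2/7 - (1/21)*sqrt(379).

The denominator factor z**2 + 4*z/7 - 7/9 vanishes at -2/7 - (1/21)*sqrt(379) and appears to the power 1; the numerator there equals -1313/441 - (335/4998)*sqrt(379), nonzero, and no other factor vanishes.
The branch terms are analytic at this point.
Hence a pole whose order is the multiplicity, 1.

The point is a pole of order 1.


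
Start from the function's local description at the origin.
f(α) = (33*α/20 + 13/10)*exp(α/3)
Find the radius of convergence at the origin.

The radius of convergence is infinite.

The factor exp(α/3) is entire and contributes no finite singular point.
The polynomial part has no poles.
No finite singular points: the Taylor series at 0 converges everywhere.


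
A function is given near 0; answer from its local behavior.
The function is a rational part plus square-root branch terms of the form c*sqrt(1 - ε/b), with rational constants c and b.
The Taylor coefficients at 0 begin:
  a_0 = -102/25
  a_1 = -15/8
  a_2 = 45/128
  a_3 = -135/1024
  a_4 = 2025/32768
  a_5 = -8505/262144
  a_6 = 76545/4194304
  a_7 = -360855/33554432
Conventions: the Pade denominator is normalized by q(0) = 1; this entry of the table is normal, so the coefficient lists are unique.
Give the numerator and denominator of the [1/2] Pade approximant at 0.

Taylor coefficients needed (read off): a_0 = -102/25, a_1 = -15/8, a_2 = 45/128, a_3 = -135/1024.
Write the denominator as Q(ε) = 1 + q1*ε + q2*ε^2. Requiring Q*f - P = O(ε^4) with deg P <= 1 kills the coefficients of ε^2..ε^3 in Q*f:
  ε^2: a_2 + q1*a_1 + q2*a_0 = 0, i.e. 45/128 + (-15/8)*q1 + (-102/25)*q2 = 0.
  ε^3: a_3 + q1*a_2 + q2*a_1 = 0, i.e. -135/1024 + (45/128)*q1 + (-15/8)*q2 = 0.
Solving this linear system: q1 = 681/2816, q2 = -1125/45056.
The numerator is Q*f truncated at degree 1: P0 = a_0 = -102/25; P1 = a_1 + q1*a_0 = -100731/35200.

The Pade approximant has numerator coefficients [-102/25, -100731/35200]; denominator coefficients [1, 681/2816, -1125/45056].


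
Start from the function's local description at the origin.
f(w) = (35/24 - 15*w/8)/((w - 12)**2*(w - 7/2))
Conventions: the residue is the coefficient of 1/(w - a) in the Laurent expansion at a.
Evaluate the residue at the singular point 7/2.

At the order-1 pole 7/2 set g(w) = (w - (7/2))*f(w) = (35/24 - 15*w/8)/(w - 12)**2.
Simple pole: residue = g(a) at a = 7/2, which is -245/3468.

The residue is -245/3468.


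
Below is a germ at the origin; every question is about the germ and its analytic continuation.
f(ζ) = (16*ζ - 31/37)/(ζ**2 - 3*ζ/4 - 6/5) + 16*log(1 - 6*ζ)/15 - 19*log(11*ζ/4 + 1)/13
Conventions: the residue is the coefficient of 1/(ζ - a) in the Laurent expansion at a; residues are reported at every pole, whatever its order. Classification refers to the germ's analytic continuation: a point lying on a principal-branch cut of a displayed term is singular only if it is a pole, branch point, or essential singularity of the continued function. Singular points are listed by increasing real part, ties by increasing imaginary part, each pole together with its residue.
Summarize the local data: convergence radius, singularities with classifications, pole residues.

Radius of convergence at 0: 1/6.
At 3/8 - (1/40)*sqrt(2145): a pole of order 1; residue 8 - (764/15873)*sqrt(2145).
At -4/11: a logarithmic branch point.
At 1/6: a logarithmic branch point.
At 3/8 + (1/40)*sqrt(2145): a pole of order 1; residue 8 + (764/15873)*sqrt(2145).

Denominator factor (ζ**2 - 3*ζ/4 - 6/5): discriminant 429/80, real irrational roots 3/8 + (1/40)*sqrt(2145) and 3/8 - (1/40)*sqrt(2145); poles of order 1, moduli 3/8 + (1/40)*sqrt(2145) and -3/8 + (1/40)*sqrt(2145).
Branch term (16/15)*log(1 - ζ/(1/6)): its argument vanishes at ζ = 1/6, a logarithmic branch point, modulus 1/6.
Branch term (-19/13)*log(1 - ζ/(-4/11)): its argument vanishes at ζ = -4/11, a logarithmic branch point, modulus 4/11.
The radius of convergence is the smallest modulus among the singular points: 1/6.
The branch terms are analytic at 3/8 - (1/40)*sqrt(2145) and contribute nothing to the residue; only the rational part matters.
The factor ζ**2 - 3*ζ/4 - 6/5 splits as (ζ - a)(ζ - a') with a = 3/8 - (1/40)*sqrt(2145), a' = 3/8 + (1/40)*sqrt(2145). At the order-1 pole a set g(ζ) = (ζ - a)*(rational part) = [16*ζ - 31/37] / (ζ - a').
Simple pole: residue = g(a) at a = 3/8 - (1/40)*sqrt(2145), which is 8 - (764/15873)*sqrt(2145).
The branch terms are analytic at 3/8 + (1/40)*sqrt(2145) and contribute nothing to the residue; only the rational part matters.
The factor ζ**2 - 3*ζ/4 - 6/5 splits as (ζ - a)(ζ - a') with a = 3/8 + (1/40)*sqrt(2145), a' = 3/8 - (1/40)*sqrt(2145). At the order-1 pole a set g(ζ) = (ζ - a)*(rational part) = [16*ζ - 31/37] / (ζ - a').
Simple pole: residue = g(a) at a = 3/8 + (1/40)*sqrt(2145), which is 8 + (764/15873)*sqrt(2145).
List the singular points by increasing real part (a conjugate pair: the negative imaginary part first).


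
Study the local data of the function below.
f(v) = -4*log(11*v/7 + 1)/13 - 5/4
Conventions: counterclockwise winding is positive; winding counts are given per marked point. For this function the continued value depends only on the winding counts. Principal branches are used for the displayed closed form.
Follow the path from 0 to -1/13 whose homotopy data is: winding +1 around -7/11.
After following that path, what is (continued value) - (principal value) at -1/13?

Continued minus principal equals -(8/13)*pi*i.

The rational part is single-valued and drops out of the difference; each branch term changes only by its own monodromy.
(-4/13)*log(1 - v/(-7/11)): each positive loop around -7/11 adds 2*pi*i to the log, so winding +1 contributes (-4/13)*(1)*2*pi*i = -(8/13)*pi*i.
Summing the contributions at v = -1/13 gives -(8/13)*pi*i.


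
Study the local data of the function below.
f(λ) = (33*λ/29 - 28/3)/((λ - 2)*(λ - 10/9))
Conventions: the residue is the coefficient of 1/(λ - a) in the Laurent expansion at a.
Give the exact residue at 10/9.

The residue is 1053/116.

At the order-1 pole 10/9 set g(λ) = (λ - (10/9))*f(λ) = (33*λ/29 - 28/3)/(λ - 2).
Simple pole: residue = g(a) at a = 10/9, which is 1053/116.


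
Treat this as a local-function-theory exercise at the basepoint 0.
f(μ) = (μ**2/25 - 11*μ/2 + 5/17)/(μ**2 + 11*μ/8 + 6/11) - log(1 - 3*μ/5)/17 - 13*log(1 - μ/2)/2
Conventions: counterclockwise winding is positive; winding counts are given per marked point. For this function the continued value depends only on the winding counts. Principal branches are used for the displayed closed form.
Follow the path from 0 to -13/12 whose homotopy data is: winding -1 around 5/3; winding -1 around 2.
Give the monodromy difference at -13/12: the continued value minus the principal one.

The rational part is single-valued and drops out of the difference; each branch term changes only by its own monodromy.
(-1/17)*log(1 - μ/(5/3)): each positive loop around 5/3 adds 2*pi*i to the log, so winding -1 contributes (-1/17)*(-1)*2*pi*i = (2/17)*pi*i.
(-13/2)*log(1 - μ/(2)): each positive loop around 2 adds 2*pi*i to the log, so winding -1 contributes (-13/2)*(-1)*2*pi*i = (13)*pi*i.
Summing the contributions at μ = -13/12 gives (223/17)*pi*i.

Continued minus principal equals (223/17)*pi*i.


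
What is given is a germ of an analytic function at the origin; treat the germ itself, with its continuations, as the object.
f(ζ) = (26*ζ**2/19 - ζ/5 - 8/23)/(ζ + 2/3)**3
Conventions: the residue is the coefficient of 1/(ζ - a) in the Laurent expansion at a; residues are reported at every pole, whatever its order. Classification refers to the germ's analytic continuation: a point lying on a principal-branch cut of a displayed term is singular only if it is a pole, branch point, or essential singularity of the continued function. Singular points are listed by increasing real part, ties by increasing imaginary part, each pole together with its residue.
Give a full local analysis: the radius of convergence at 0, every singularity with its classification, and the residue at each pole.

Denominator factor (ζ + 2/3)^3: pole of order 3 at -2/3, modulus 2/3.
The radius of convergence is the smallest modulus among the singular points: 2/3.
At the order-3 pole -2/3 set g(ζ) = (ζ - (-2/3))^3*f(ζ) = 26*ζ**2/19 - ζ/5 - 8/23.
Order-3 pole: residue = g''(a)/2; g''(-2/3) = 52/19, so the residue is 26/19.

Radius of convergence at 0: 2/3.
At -2/3: a pole of order 3; residue 26/19.


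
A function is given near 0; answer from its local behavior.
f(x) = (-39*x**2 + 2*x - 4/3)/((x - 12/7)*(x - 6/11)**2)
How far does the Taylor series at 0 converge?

The radius of convergence is 6/11.

Denominator factor (x - 6/11)^2: pole of order 2 at 6/11, modulus 6/11.
Denominator factor (x - 12/7): pole of order 1 at 12/7, modulus 12/7.
The radius of convergence is the smallest modulus among the singular points: 6/11.


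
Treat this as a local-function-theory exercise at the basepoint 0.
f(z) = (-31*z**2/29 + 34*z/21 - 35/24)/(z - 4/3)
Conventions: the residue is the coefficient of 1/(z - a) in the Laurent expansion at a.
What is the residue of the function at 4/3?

At the order-1 pole 4/3 set g(z) = (z - (4/3))*f(z) = -31*z**2/29 + 34*z/21 - 35/24.
Simple pole: residue = g(a) at a = 4/3, which is -17539/14616.

The residue is -17539/14616.


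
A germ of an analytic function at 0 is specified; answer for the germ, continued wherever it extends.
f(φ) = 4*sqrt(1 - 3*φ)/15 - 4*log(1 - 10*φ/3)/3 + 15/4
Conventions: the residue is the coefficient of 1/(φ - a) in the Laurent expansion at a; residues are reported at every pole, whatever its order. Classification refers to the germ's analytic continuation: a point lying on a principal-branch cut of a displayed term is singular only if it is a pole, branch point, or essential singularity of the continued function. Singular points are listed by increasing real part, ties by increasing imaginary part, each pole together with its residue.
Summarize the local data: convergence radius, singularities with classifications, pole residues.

Radius of convergence at 0: 3/10.
At 3/10: a logarithmic branch point.
At 1/3: an algebraic (square-root) branch point.

Branch term (4/15)*sqrt(1 - φ/(1/3)): its argument vanishes at φ = 1/3, a square-root branch point, modulus 1/3.
Branch term (-4/3)*log(1 - φ/(3/10)): its argument vanishes at φ = 3/10, a logarithmic branch point, modulus 3/10.
The radius of convergence is the smallest modulus among the singular points: 3/10.
List the singular points by increasing real part (a conjugate pair: the negative imaginary part first).


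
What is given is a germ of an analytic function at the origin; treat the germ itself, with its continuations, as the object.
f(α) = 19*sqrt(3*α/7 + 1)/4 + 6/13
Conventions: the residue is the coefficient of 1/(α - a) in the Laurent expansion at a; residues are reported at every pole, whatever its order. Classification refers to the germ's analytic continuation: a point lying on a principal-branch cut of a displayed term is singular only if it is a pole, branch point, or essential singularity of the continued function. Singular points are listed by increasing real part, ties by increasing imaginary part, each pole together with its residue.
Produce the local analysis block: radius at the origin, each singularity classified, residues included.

Branch term (19/4)*sqrt(1 - α/(-7/3)): its argument vanishes at α = -7/3, a square-root branch point, modulus 7/3.
The radius of convergence is the smallest modulus among the singular points: 7/3.

Radius of convergence at 0: 7/3.
At -7/3: an algebraic (square-root) branch point.


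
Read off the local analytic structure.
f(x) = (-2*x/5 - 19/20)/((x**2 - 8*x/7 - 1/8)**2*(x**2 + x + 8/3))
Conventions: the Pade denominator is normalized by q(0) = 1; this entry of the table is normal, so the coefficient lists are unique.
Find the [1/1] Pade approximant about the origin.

The Pade approximant has numerator coefficients [-114/5, 19003398/226415]; denominator coefficients [1, 5274001/362264].

Taylor coefficients needed (expand at 0): a_0 = -114/5, a_1 = 58221/140, a_2 = -47466009/7840.
Write the denominator as Q(x) = 1 + q1*x. Requiring Q*f - P = O(x^3) with deg P <= 1 kills the coefficients of x^2..x^2 in Q*f:
  x^2: a_2 + q1*a_1 = 0, i.e. -47466009/7840 + (58221/140)*q1 = 0.
Solving this linear system: q1 = 5274001/362264.
The numerator is Q*f truncated at degree 1: P0 = a_0 = -114/5; P1 = a_1 + q1*a_0 = 19003398/226415.


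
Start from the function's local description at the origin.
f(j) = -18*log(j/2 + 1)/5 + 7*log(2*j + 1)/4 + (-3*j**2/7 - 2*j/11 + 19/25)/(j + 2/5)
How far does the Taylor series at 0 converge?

The radius of convergence is 2/5.

Denominator factor (j + 2/5): pole of order 1 at -2/5, modulus 2/5.
Branch term (7/4)*log(1 - j/(-1/2)): its argument vanishes at j = -1/2, a logarithmic branch point, modulus 1/2.
Branch term (-18/5)*log(1 - j/(-2)): its argument vanishes at j = -2, a logarithmic branch point, modulus 2.
The radius of convergence is the smallest modulus among the singular points: 2/5.


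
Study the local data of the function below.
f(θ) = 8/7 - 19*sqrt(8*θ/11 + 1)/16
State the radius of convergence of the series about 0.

Branch term (-19/16)*sqrt(1 - θ/(-11/8)): its argument vanishes at θ = -11/8, a square-root branch point, modulus 11/8.
The radius of convergence is the smallest modulus among the singular points: 11/8.

The radius of convergence is 11/8.


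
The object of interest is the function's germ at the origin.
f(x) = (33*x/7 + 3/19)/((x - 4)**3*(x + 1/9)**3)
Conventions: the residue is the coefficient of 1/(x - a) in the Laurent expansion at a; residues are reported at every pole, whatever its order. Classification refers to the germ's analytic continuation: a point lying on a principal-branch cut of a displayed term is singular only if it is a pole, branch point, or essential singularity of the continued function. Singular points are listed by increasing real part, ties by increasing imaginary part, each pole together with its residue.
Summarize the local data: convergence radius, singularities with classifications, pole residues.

Denominator factor (x - 4)^3: pole of order 3 at 4, modulus 4.
Denominator factor (x + 1/9)^3: pole of order 3 at -1/9, modulus 1/9.
The radius of convergence is the smallest modulus among the singular points: 1/9.
At the order-3 pole -1/9 set g(x) = (x - (-1/9))^3*f(x) = (33*x/7 + 3/19)/(x - 4)**3.
Order-3 pole: residue = g''(a)/2; g''(-1/9) = -125538174/1317535183, so the residue is -62769087/1317535183.
At the order-3 pole 4 set g(x) = (x - (4))^3*f(x) = (33*x/7 + 3/19)/(x + 1/9)**3.
Order-3 pole: residue = g''(a)/2; g''(4) = 125538174/1317535183, so the residue is 62769087/1317535183.
List the singular points by increasing real part (a conjugate pair: the negative imaginary part first).

Radius of convergence at 0: 1/9.
At -1/9: a pole of order 3; residue -62769087/1317535183.
At 4: a pole of order 3; residue 62769087/1317535183.


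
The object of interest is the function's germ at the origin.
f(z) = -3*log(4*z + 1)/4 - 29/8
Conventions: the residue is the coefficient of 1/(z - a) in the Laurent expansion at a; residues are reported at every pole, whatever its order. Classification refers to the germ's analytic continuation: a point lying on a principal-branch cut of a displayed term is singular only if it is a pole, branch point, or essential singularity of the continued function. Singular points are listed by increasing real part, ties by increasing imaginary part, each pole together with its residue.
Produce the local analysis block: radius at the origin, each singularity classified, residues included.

Branch term (-3/4)*log(1 - z/(-1/4)): its argument vanishes at z = -1/4, a logarithmic branch point, modulus 1/4.
The radius of convergence is the smallest modulus among the singular points: 1/4.

Radius of convergence at 0: 1/4.
At -1/4: a logarithmic branch point.


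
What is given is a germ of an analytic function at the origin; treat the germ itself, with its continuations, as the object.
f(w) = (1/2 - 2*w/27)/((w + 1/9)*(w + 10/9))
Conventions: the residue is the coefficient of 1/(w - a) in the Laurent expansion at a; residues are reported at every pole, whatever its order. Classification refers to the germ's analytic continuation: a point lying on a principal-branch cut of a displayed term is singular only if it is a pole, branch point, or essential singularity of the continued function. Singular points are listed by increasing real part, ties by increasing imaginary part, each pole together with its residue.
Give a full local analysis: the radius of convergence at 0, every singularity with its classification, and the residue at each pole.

Radius of convergence at 0: 1/9.
At -10/9: a pole of order 1; residue -283/486.
At -1/9: a pole of order 1; residue 247/486.

Denominator factor (w + 10/9): pole of order 1 at -10/9, modulus 10/9.
Denominator factor (w + 1/9): pole of order 1 at -1/9, modulus 1/9.
The radius of convergence is the smallest modulus among the singular points: 1/9.
At the order-1 pole -10/9 set g(w) = (w - (-10/9))*f(w) = (1/2 - 2*w/27)/(w + 1/9).
Simple pole: residue = g(a) at a = -10/9, which is -283/486.
At the order-1 pole -1/9 set g(w) = (w - (-1/9))*f(w) = (1/2 - 2*w/27)/(w + 10/9).
Simple pole: residue = g(a) at a = -1/9, which is 247/486.
List the singular points by increasing real part (a conjugate pair: the negative imaginary part first).


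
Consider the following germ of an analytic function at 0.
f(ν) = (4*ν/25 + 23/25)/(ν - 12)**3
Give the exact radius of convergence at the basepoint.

Denominator factor (ν - 12)^3: pole of order 3 at 12, modulus 12.
The radius of convergence is the smallest modulus among the singular points: 12.

The radius of convergence is 12.


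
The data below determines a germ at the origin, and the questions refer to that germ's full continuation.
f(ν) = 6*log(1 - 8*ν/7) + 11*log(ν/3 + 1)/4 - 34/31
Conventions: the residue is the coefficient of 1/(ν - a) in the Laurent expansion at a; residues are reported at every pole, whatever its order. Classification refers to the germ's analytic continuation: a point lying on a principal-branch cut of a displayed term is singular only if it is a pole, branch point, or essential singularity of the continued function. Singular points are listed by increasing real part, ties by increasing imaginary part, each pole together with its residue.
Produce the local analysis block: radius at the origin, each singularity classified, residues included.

Radius of convergence at 0: 7/8.
At -3: a logarithmic branch point.
At 7/8: a logarithmic branch point.

Branch term (6)*log(1 - ν/(7/8)): its argument vanishes at ν = 7/8, a logarithmic branch point, modulus 7/8.
Branch term (11/4)*log(1 - ν/(-3)): its argument vanishes at ν = -3, a logarithmic branch point, modulus 3.
The radius of convergence is the smallest modulus among the singular points: 7/8.
List the singular points by increasing real part (a conjugate pair: the negative imaginary part first).


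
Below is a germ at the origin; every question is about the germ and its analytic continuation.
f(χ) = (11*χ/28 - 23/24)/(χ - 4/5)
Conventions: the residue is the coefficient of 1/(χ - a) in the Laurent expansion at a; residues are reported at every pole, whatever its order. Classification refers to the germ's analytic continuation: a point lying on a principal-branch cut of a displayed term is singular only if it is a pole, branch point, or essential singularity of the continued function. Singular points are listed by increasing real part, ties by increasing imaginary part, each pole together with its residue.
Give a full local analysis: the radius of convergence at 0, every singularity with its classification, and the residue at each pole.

Radius of convergence at 0: 4/5.
At 4/5: a pole of order 1; residue -541/840.

Denominator factor (χ - 4/5): pole of order 1 at 4/5, modulus 4/5.
The radius of convergence is the smallest modulus among the singular points: 4/5.
At the order-1 pole 4/5 set g(χ) = (χ - (4/5))*f(χ) = 11*χ/28 - 23/24.
Simple pole: residue = g(a) at a = 4/5, which is -541/840.


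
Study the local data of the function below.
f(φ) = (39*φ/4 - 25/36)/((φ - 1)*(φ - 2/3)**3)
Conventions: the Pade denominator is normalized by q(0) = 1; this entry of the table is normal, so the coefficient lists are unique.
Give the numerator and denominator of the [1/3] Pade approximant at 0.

Taylor coefficients needed (expand at 0): a_0 = -75/32, a_1 = 1281/64, a_2 = 8733/64, a_3 = 64203/128, a_4 = 734307/512.
Write the denominator as Q(φ) = 1 + q1*φ + q2*φ^2 + q3*φ^3. Requiring Q*f - P = O(φ^5) with deg P <= 1 kills the coefficients of φ^2..φ^4 in Q*f:
  φ^2: a_2 + q1*a_1 + q2*a_0 = 0, i.e. 8733/64 + (1281/64)*q1 + (-75/32)*q2 = 0.
  φ^3: a_3 + q1*a_2 + q2*a_1 + q3*a_0 = 0, i.e. 64203/128 + (8733/64)*q1 + (1281/64)*q2 + (-75/32)*q3 = 0.
  φ^4: a_4 + q1*a_3 + q2*a_2 + q3*a_1 = 0, i.e. 734307/512 + (64203/128)*q1 + (8733/64)*q2 + (1281/64)*q3 = 0.
Solving this linear system: q1 = -93289019/16955958, q2 = 380975305/33911916, q3 = -234370083/22607944.
The numerator is Q*f truncated at degree 1: P0 = a_0 = -75/32; P1 = a_1 + q1*a_0 = 1488080627/45215888.

The Pade approximant has numerator coefficients [-75/32, 1488080627/45215888]; denominator coefficients [1, -93289019/16955958, 380975305/33911916, -234370083/22607944].


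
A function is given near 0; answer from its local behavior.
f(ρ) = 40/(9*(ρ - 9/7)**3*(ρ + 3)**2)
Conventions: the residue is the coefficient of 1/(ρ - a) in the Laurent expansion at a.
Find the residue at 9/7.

The residue is 2401/60750.

At the order-3 pole 9/7 set g(ρ) = (ρ - (9/7))^3*f(ρ) = 40/(9*(ρ + 3)**2).
Order-3 pole: residue = g''(a)/2; g''(9/7) = 2401/30375, so the residue is 2401/60750.


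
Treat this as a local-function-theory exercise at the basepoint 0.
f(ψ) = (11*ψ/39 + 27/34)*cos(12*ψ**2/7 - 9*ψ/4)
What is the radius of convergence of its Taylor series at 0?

The factor cos(12*ψ**2/7 - 9*ψ/4) is entire and contributes no finite singular point.
The polynomial part has no poles.
No finite singular points: the Taylor series at 0 converges everywhere.

The radius of convergence is infinite.


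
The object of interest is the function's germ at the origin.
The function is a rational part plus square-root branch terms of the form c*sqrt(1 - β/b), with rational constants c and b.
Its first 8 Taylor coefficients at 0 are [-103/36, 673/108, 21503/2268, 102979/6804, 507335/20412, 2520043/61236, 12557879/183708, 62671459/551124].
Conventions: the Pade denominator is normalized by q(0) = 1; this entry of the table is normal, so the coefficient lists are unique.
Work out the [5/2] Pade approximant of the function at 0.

Taylor coefficients needed (read off): a_0 = -103/36, a_1 = 673/108, a_2 = 21503/2268, a_3 = 102979/6804, a_4 = 507335/20412, a_5 = 2520043/61236, a_6 = 12557879/183708, a_7 = 62671459/551124.
Write the denominator as Q(β) = 1 + q1*β + q2*β^2. Requiring Q*f - P = O(β^8) with deg P <= 5 kills the coefficients of β^6..β^7 in Q*f:
  β^6: a_6 + q1*a_5 + q2*a_4 = 0, i.e. 12557879/183708 + (2520043/61236)*q1 + (507335/20412)*q2 = 0.
  β^7: a_7 + q1*a_6 + q2*a_5 = 0, i.e. 62671459/551124 + (12557879/183708)*q1 + (2520043/61236)*q2 = 0.
Solving this linear system: q1 = -98564539/40545279, q2 = 155057258/121635837.
The numerator is Q*f truncated at degree 5: P0 = a_0 = -103/36; P1 = a_1 + q1*a_0 = 9623902553/729815022; P2 = a_2 + q1*a_1 + q2*a_0 = -881230807/94605651; P3 = a_3 + q1*a_2 + q2*a_1 = 26039096/851450859; P4 = a_4 + q1*a_3 + q2*a_2 = 53965958/364907511; P5 = a_5 + q1*a_4 + q2*a_3 = 27799586/1094722533.

The Pade approximant has numerator coefficients [-103/36, 9623902553/729815022, -881230807/94605651, 26039096/851450859, 53965958/364907511, 27799586/1094722533]; denominator coefficients [1, -98564539/40545279, 155057258/121635837].


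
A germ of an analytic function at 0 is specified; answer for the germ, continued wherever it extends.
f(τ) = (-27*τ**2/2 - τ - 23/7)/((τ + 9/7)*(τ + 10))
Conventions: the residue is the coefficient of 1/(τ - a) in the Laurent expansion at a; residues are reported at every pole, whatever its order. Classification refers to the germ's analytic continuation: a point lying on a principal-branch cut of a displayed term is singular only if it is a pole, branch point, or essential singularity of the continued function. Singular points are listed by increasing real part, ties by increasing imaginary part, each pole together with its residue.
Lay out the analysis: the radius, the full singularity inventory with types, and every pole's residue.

Radius of convergence at 0: 9/7.
At -10: a pole of order 1; residue 9403/61.
At -9/7: a pole of order 1; residue -2383/854.

Denominator factor (τ + 9/7): pole of order 1 at -9/7, modulus 9/7.
Denominator factor (τ + 10): pole of order 1 at -10, modulus 10.
The radius of convergence is the smallest modulus among the singular points: 9/7.
At the order-1 pole -10 set g(τ) = (τ - (-10))*f(τ) = (-27*τ**2/2 - τ - 23/7)/(τ + 9/7).
Simple pole: residue = g(a) at a = -10, which is 9403/61.
At the order-1 pole -9/7 set g(τ) = (τ - (-9/7))*f(τ) = (-27*τ**2/2 - τ - 23/7)/(τ + 10).
Simple pole: residue = g(a) at a = -9/7, which is -2383/854.
List the singular points by increasing real part (a conjugate pair: the negative imaginary part first).


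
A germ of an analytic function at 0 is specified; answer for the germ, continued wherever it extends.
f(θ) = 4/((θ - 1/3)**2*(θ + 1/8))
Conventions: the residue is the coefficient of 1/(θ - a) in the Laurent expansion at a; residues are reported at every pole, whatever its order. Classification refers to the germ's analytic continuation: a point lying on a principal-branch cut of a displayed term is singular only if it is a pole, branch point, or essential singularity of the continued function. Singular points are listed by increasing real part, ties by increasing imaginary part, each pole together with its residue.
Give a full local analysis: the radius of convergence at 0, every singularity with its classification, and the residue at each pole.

Denominator factor (θ - 1/3)^2: pole of order 2 at 1/3, modulus 1/3.
Denominator factor (θ + 1/8): pole of order 1 at -1/8, modulus 1/8.
The radius of convergence is the smallest modulus among the singular points: 1/8.
At the order-1 pole -1/8 set g(θ) = (θ - (-1/8))*f(θ) = 4/(θ - 1/3)**2.
Simple pole: residue = g(a) at a = -1/8, which is 2304/121.
At the order-2 pole 1/3 set g(θ) = (θ - (1/3))^2*f(θ) = 4/(θ + 1/8).
Order-2 pole: residue = g'(a); g'(1/3) = -2304/121, so the residue is -2304/121.
List the singular points by increasing real part (a conjugate pair: the negative imaginary part first).

Radius of convergence at 0: 1/8.
At -1/8: a pole of order 1; residue 2304/121.
At 1/3: a pole of order 2; residue -2304/121.


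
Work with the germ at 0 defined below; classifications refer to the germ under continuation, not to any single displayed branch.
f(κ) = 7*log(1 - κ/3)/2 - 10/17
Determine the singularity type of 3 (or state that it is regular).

The term (7/2)*log(1 - κ/(3)) has argument 1 - 3/(3) = 0 at 3: a logarithmic (infinitely-sheeted) branch point; the remaining terms are analytic or single-valued there.

The point is a logarithmic branch point.


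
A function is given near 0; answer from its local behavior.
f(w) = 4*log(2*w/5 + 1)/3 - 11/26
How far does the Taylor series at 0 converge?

Branch term (4/3)*log(1 - w/(-5/2)): its argument vanishes at w = -5/2, a logarithmic branch point, modulus 5/2.
The radius of convergence is the smallest modulus among the singular points: 5/2.

The radius of convergence is 5/2.


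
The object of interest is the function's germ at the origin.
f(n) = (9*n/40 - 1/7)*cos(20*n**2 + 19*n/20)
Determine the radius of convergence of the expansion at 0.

The factor cos(20*n**2 + 19*n/20) is entire and contributes no finite singular point.
The polynomial part has no poles.
No finite singular points: the Taylor series at 0 converges everywhere.

The radius of convergence is infinite.


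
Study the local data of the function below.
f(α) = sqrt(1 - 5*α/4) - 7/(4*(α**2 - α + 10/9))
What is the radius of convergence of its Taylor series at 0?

The radius of convergence is 4/5.

Denominator factor (α**2 - α + 10/9): discriminant -31/9, complex-conjugate roots (1/2) + ((1/6)*sqrt(31))*i and (1/2) - ((1/6)*sqrt(31))*i; poles of order 1, moduli (1/3)*sqrt(10) and (1/3)*sqrt(10).
Branch term (1)*sqrt(1 - α/(4/5)): its argument vanishes at α = 4/5, a square-root branch point, modulus 4/5.
The radius of convergence is the smallest modulus among the singular points: 4/5.


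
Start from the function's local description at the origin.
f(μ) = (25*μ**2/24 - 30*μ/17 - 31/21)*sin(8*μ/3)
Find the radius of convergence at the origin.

The factor sin(8*μ/3) is entire and contributes no finite singular point.
The polynomial part has no poles.
No finite singular points: the Taylor series at 0 converges everywhere.

The radius of convergence is infinite.


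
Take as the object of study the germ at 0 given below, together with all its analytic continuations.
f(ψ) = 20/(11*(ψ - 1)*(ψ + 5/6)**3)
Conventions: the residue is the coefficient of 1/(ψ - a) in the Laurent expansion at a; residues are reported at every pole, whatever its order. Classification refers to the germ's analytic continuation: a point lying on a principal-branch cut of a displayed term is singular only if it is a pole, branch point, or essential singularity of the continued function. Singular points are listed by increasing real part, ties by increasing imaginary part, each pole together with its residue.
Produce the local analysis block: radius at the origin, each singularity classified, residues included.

Radius of convergence at 0: 5/6.
At -5/6: a pole of order 3; residue -4320/14641.
At 1: a pole of order 1; residue 4320/14641.

Denominator factor (ψ + 5/6)^3: pole of order 3 at -5/6, modulus 5/6.
Denominator factor (ψ - 1): pole of order 1 at 1, modulus 1.
The radius of convergence is the smallest modulus among the singular points: 5/6.
At the order-3 pole -5/6 set g(ψ) = (ψ - (-5/6))^3*f(ψ) = 20/(11*(ψ - 1)).
Order-3 pole: residue = g''(a)/2; g''(-5/6) = -8640/14641, so the residue is -4320/14641.
At the order-1 pole 1 set g(ψ) = (ψ - (1))*f(ψ) = 20/(11*(ψ + 5/6)**3).
Simple pole: residue = g(a) at a = 1, which is 4320/14641.
List the singular points by increasing real part (a conjugate pair: the negative imaginary part first).


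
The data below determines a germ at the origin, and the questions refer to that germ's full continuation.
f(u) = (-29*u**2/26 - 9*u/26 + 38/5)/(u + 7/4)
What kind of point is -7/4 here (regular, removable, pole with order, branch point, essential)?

The point is a pole of order 1.

The denominator factor u + 7/4 vanishes at -7/4 and appears to the power 1; the numerator there equals 9963/2080, nonzero, and no other factor vanishes.
Hence a pole whose order is the multiplicity, 1.


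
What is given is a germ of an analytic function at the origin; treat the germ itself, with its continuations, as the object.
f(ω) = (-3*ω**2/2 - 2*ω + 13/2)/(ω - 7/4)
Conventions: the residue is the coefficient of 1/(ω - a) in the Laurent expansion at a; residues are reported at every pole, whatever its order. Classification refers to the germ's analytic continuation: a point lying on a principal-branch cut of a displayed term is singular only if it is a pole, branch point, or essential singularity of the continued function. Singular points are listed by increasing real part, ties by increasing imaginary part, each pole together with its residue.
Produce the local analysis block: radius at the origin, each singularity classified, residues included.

Denominator factor (ω - 7/4): pole of order 1 at 7/4, modulus 7/4.
The radius of convergence is the smallest modulus among the singular points: 7/4.
At the order-1 pole 7/4 set g(ω) = (ω - (7/4))*f(ω) = -3*ω**2/2 - 2*ω + 13/2.
Simple pole: residue = g(a) at a = 7/4, which is -51/32.

Radius of convergence at 0: 7/4.
At 7/4: a pole of order 1; residue -51/32.


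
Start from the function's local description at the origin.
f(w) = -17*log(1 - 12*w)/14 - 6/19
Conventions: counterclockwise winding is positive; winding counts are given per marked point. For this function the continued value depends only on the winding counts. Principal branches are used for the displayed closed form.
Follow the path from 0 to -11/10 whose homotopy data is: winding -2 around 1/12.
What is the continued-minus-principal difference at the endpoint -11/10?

The rational part is single-valued and drops out of the difference; each branch term changes only by its own monodromy.
(-17/14)*log(1 - w/(1/12)): each positive loop around 1/12 adds 2*pi*i to the log, so winding -2 contributes (-17/14)*(-2)*2*pi*i = (34/7)*pi*i.
Summing the contributions at w = -11/10 gives (34/7)*pi*i.

Continued minus principal equals (34/7)*pi*i.


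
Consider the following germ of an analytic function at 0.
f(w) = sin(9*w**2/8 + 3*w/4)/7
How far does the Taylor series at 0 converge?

The factor -sin(9*w**2/8 + 3*w/4) is entire and contributes no finite singular point.
The polynomial part has no poles.
No finite singular points: the Taylor series at 0 converges everywhere.

The radius of convergence is infinite.


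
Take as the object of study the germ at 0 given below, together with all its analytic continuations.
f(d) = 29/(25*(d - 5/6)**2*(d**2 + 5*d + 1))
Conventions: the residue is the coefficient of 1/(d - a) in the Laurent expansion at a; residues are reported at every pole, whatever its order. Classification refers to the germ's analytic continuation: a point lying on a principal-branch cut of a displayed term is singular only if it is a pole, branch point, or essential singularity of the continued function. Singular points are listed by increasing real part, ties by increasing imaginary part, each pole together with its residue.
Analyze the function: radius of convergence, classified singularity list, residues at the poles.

Radius of convergence at 0: 5/2 - (1/2)*sqrt(21).
At -5/2 - (1/2)*sqrt(21): a pole of order 1; residue 25056/222605 - (204972/7791175)*sqrt(21).
At -5/2 + (1/2)*sqrt(21): a pole of order 1; residue 25056/222605 + (204972/7791175)*sqrt(21).
At 5/6: a pole of order 2; residue -50112/222605.


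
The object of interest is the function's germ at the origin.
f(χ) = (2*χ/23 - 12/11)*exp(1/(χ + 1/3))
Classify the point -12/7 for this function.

The point is a regular point.

There is no denominator, hence no pole anywhere.
The essential point of exp(1/(χ - (-1/3))) is -1/3, not -12/7.
So the germ continues analytically to -12/7.


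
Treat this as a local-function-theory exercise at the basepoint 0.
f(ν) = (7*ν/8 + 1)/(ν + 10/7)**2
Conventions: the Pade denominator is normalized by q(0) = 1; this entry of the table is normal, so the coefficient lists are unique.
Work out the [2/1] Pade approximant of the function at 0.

The Pade approximant has numerator coefficients [49/100, -343/4000, 2401/80000]; denominator coefficients [1, 7/20].

Taylor coefficients needed (expand at 0): a_0 = 49/100, a_1 = -1029/4000, a_2 = 2401/20000, a_3 = -16807/400000.
Write the denominator as Q(ν) = 1 + q1*ν. Requiring Q*f - P = O(ν^4) with deg P <= 2 kills the coefficients of ν^3..ν^3 in Q*f:
  ν^3: a_3 + q1*a_2 = 0, i.e. -16807/400000 + (2401/20000)*q1 = 0.
Solving this linear system: q1 = 7/20.
The numerator is Q*f truncated at degree 2: P0 = a_0 = 49/100; P1 = a_1 + q1*a_0 = -343/4000; P2 = a_2 + q1*a_1 = 2401/80000.
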